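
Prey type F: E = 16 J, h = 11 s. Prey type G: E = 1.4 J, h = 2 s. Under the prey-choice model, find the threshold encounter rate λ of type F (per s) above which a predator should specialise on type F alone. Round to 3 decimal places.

0.084 per s

The zero-one rule: include type G iff E₂/h₂ > λE₁/(1+λh₁). Equality gives the switch point.
λE₁h₂ = E₂ + λE₂h₁ ⇒ λ = E₂/(E₁h₂ − E₂h₁) = 1.4/(32 − 15.4) = 0.08434 per s.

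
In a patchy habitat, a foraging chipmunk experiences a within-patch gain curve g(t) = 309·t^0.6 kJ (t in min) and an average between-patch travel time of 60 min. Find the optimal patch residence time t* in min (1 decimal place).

Optimal t* satisfies g'(t*) = g(t*)/(T + t*).
g'(t) = 0.6·309·t^-0.4. Setting 0.6·309·t^-0.4 = 309·t^0.6/(60+t) gives 0.6(60+t) = t, so 0.40·t = 0.6×60.
t* = 0.6×60/0.40 = 90 min.

90.0 min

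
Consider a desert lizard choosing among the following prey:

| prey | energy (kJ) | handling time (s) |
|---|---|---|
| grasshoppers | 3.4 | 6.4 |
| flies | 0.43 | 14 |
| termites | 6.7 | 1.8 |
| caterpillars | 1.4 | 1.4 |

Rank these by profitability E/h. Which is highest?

Profitability E/h (kJ/s): grasshoppers = 3.4/6.4 = 0.531, flies = 0.43/14 = 0.0307, termites = 6.7/1.8 = 3.72, caterpillars = 1.4/1.4 = 1.
Ranked: termites > caterpillars > grasshoppers > flies.

termites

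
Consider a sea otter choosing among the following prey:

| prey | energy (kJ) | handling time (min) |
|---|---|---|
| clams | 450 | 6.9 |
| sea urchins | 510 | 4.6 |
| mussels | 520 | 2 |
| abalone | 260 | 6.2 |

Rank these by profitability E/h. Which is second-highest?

sea urchins

In descending order of E/h:
mussels: 520/2 = 260 kJ/min
sea urchins: 510/4.6 = 111 kJ/min
clams: 450/6.9 = 65.2 kJ/min
abalone: 260/6.2 = 41.9 kJ/min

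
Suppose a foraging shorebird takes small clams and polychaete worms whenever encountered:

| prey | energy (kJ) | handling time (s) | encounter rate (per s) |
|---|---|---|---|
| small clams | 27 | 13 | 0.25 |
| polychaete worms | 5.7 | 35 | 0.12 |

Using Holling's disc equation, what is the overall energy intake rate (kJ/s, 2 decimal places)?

R = (0.25×27 + 0.12×5.7) / (1 + 0.25×13 + 0.12×35) = 7.434/8.45 = 0.8798 kJ/s.

0.88 kJ/s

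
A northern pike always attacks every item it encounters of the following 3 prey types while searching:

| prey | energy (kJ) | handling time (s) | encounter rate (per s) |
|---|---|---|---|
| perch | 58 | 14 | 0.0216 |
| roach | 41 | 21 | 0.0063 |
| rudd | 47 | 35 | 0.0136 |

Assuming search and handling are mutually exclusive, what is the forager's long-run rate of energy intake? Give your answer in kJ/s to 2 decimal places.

Energy encountered per unit search time: 0.0216×58 + 0.0063×41 + 0.0136×47 = 2.15 kJ/s.
Handling time per unit search time: 0.0216×14 + 0.0063×21 + 0.0136×35 = 0.9107.
Rate = 2.15/(1 + 0.9107) = 1.125 kJ/s.

1.13 kJ/s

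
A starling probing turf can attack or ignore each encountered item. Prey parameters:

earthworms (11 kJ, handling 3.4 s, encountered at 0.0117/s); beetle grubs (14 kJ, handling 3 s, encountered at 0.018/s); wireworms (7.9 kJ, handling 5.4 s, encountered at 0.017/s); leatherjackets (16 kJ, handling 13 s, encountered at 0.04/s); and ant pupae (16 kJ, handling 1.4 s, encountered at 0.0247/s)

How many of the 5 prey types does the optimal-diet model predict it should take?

E/h in descending order: ant pupae 11.4, beetle grubs 4.67, earthworms 3.24, wireworms 1.46, leatherjackets 1.23 kJ/s. The optimal diet is the largest prefix of this list for which every included type satisfies E_i/h_i > R on the types above it.
Rate on top 1: 0.382. beetle grubs: 4.67 > 0.382 → include.
Rate on top 2: 0.5945. earthworms: 3.24 > 0.5945 → include.
Rate on top 3: 0.6876. wireworms: 1.46 > 0.6876 → include.
Rate on top 4: 0.746. leatherjackets: 1.23 > 0.746 → include.
Optimal diet: ant pupae, beetle grubs, earthworms, wireworms, leatherjackets — 5 of 5 types.

5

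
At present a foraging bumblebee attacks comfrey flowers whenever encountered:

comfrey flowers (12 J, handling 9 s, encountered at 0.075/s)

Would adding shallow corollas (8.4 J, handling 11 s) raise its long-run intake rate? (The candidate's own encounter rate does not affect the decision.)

Yes

Intake rate on the current diet: R = (0.075×12) / (1 + 0.075×9) = 0.9/1.675 = 0.5373 J/s.
Profitability of shallow corollas: 8.4/11 = 0.7636 J/s.
Since 0.7636 > R, including shallow corollas increases the long-run rate.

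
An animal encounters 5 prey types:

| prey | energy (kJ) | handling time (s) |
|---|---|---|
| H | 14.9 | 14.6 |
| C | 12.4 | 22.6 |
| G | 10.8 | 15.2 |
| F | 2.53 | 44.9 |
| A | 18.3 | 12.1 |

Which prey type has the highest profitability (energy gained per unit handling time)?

Profitability E/h (kJ/s): H = 14.9/14.6 = 1.02, C = 12.4/22.6 = 0.549, G = 10.8/15.2 = 0.711, F = 2.53/44.9 = 0.0563, A = 18.3/12.1 = 1.51.
Ranked: A > H > G > C > F.

A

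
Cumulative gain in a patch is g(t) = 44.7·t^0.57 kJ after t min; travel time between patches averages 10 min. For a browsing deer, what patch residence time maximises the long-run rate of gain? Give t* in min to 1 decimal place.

By the marginal value theorem, leave when the instantaneous gain rate g'(t) equals the habitat-wide average g(t)/(T + t).
g'(t) = 0.57·44.7·t^-0.43. Setting 0.57·44.7·t^-0.43 = 44.7·t^0.57/(10+t) gives 0.57(10+t) = t, so 0.43·t = 0.57×10.
t* = 0.57×10/0.43 = 13.26 min.

13.3 min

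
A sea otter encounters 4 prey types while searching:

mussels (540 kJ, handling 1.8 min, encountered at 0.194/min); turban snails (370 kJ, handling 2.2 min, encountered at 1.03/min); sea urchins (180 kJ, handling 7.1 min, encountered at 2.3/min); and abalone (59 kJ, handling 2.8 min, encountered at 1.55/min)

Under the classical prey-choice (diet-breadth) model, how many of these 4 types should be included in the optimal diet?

2

Profitabilities (E/h, kJ/min): mussels 300, turban snails 168, sea urchins 25.4, abalone 21.1. Add prey in this order while the next type's profitability exceeds the intake rate on those already taken.
Rate on top 1: 77.65. turban snails: 168 > 77.65 → include.
Rate on top 2: 134.4. sea urchins: 25.4 < 134.4 → exclude; stop.
Optimal diet: mussels, turban snails — 2 of 4 types.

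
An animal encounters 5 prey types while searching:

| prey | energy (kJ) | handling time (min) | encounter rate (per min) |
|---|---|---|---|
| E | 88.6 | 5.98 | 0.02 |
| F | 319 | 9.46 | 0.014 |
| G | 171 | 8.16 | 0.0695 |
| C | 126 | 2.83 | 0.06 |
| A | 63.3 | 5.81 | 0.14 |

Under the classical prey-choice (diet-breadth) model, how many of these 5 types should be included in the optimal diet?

Profitabilities (E/h, kJ/min): C 44.5, F 33.7, G 21, E 14.8, A 10.9. Add prey in this order while the next type's profitability exceeds the intake rate on those already taken.
Rate on top 1: 6.463. F: 33.7 > 6.463 → include.
Rate on top 2: 9.235. G: 21 > 9.235 → include.
Rate on top 3: 12.79. E: 14.8 > 12.79 → include.
Rate on top 4: 12.91. A: 10.9 < 12.91 → exclude; stop.
Optimal diet: C, F, G, E — 4 of 5 types.

4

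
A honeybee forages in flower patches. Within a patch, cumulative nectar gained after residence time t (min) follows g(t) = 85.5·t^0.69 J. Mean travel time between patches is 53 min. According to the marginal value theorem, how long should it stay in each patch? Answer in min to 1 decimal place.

118.0 min

By the marginal value theorem, leave when the instantaneous gain rate g'(t) equals the habitat-wide average g(t)/(T + t).
g'(t) = 0.69·85.5·t^-0.31. Setting 0.69·85.5·t^-0.31 = 85.5·t^0.69/(53+t) gives 0.69(53+t) = t, so 0.31·t = 0.69×53.
t* = 0.69×53/0.31 = 118 min.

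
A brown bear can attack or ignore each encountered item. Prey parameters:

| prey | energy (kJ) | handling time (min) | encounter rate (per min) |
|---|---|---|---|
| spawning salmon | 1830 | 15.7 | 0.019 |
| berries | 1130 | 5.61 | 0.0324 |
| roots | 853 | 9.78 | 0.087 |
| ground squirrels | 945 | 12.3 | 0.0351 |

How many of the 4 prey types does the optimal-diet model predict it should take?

Profitabilities (E/h, kJ/min): berries 201, spawning salmon 117, roots 87.2, ground squirrels 76.8. Add prey in this order while the next type's profitability exceeds the intake rate on those already taken.
Rate on top 1: 30.98. spawning salmon: 117 > 30.98 → include.
Rate on top 2: 48.23. roots: 87.2 > 48.23 → include.
Rate on top 3: 62.46. ground squirrels: 76.8 > 62.46 → include.
Optimal diet: berries, spawning salmon, roots, ground squirrels — 4 of 4 types.

4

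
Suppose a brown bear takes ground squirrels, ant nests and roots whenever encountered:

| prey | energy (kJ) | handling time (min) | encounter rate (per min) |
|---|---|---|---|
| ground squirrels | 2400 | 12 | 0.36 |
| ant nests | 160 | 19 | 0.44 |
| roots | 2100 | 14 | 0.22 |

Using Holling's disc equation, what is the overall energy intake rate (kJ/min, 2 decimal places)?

83.32 kJ/min

Energy encountered per unit search time: 0.36×2400 + 0.44×160 + 0.22×2100 = 1396 kJ/min.
Handling time per unit search time: 0.36×12 + 0.44×19 + 0.22×14 = 15.76.
Rate = 1396/(1 + 15.76) = 83.32 kJ/min.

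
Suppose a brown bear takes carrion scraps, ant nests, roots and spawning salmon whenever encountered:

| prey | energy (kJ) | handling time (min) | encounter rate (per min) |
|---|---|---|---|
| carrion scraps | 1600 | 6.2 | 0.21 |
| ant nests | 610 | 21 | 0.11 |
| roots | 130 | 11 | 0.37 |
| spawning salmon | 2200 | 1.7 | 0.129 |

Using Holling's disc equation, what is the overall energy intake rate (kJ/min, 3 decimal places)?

R = (0.21×1600 + 0.11×610 + 0.37×130 + 0.129×2200) / (1 + 0.21×6.2 + 0.11×21 + 0.37×11 + 0.129×1.7) = 735/8.901 = 82.57 kJ/min.

82.572 kJ/min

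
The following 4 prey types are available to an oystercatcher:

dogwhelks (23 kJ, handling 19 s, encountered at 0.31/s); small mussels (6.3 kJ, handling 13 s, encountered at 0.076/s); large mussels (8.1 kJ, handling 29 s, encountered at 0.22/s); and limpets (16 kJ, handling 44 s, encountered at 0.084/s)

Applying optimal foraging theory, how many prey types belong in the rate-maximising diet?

Rank by E/h (kJ/s): dogwhelks 1.21, small mussels 0.485, limpets 0.364, large mussels 0.279. Include each in turn until the next type's E/h falls below the running intake rate.
Rate on top 1: 1.035. small mussels: 0.485 < 1.035 → exclude; stop.
Optimal diet: dogwhelks — 1 of 4 types.

1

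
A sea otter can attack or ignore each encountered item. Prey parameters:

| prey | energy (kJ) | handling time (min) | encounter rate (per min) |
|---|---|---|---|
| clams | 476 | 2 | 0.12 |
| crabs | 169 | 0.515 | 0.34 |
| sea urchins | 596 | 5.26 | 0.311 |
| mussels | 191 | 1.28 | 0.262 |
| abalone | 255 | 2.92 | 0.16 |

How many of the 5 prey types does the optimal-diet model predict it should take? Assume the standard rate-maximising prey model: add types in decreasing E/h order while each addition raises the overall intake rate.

Rank by E/h (kJ/min): crabs 328, clams 238, mussels 149, sea urchins 113, abalone 87.3. Include each in turn until the next type's E/h falls below the running intake rate.
Rate on top 1: 48.9. clams: 238 > 48.9 → include.
Rate on top 2: 80.97. mussels: 149 > 80.97 → include.
Rate on top 3: 94.04. sea urchins: 113 > 94.04 → include.
Rate on top 4: 103.4. abalone: 87.3 < 103.4 → exclude; stop.
Optimal diet: crabs, clams, mussels, sea urchins — 4 of 5 types.

4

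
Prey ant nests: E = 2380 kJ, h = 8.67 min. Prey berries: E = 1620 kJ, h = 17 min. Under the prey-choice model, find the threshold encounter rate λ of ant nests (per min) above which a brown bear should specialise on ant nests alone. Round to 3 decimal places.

0.061 per min

At the threshold, the rate on ant nests alone equals the profitability of berries: λ·2380/(1 + λ·8.67) = 1620/17 = 95.29.
Rearranging, λ(2380 − 95.29×8.67) = 95.29, so λ = 95.29/1554 = 0.06133 per min.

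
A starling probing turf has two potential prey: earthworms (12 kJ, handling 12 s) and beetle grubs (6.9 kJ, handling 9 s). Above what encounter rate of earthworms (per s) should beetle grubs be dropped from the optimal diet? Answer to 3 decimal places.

0.274 per s

At the threshold, the rate on earthworms alone equals the profitability of beetle grubs: λ·12/(1 + λ·12) = 6.9/9 = 0.7667.
Rearranging, λ(12 − 0.7667×12) = 0.7667, so λ = 0.7667/2.8 = 0.2738 per s.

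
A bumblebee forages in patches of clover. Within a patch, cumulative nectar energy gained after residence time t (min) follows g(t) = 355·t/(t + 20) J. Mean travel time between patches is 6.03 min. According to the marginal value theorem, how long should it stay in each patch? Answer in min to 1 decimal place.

Optimal t* satisfies g'(t*) = g(t*)/(T + t*).
g'(t) = 355·20/(t + 20)². Setting 355·20/(t+20)² = 355t/[(t+20)(6.03+t)] gives 20(6.03+t) = t(t+20), so t² = 20×6.03 = 120.6.
t* = √120.6 = 10.98 min.

11.0 min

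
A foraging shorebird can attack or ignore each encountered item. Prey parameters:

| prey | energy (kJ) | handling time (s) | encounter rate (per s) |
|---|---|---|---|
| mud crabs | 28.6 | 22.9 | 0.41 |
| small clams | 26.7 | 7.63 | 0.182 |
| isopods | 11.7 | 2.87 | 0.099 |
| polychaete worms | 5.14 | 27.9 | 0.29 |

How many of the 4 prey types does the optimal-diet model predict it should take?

E/h in descending order: isopods 4.08, small clams 3.5, mud crabs 1.25, polychaete worms 0.184 kJ/s. The optimal diet is the largest prefix of this list for which every included type satisfies E_i/h_i > R on the types above it.
Rate on top 1: 0.902. small clams: 3.5 > 0.902 → include.
Rate on top 2: 2.251. mud crabs: 1.25 < 2.251 → exclude; stop.
Optimal diet: isopods, small clams — 2 of 4 types.

2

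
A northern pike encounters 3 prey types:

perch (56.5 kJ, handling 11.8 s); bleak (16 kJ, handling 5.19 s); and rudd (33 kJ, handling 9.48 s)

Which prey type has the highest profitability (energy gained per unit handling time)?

perch

Profitability E/h (kJ/s): perch = 56.5/11.8 = 4.79, bleak = 16/5.19 = 3.08, rudd = 33/9.48 = 3.48.
Ranked: perch > rudd > bleak.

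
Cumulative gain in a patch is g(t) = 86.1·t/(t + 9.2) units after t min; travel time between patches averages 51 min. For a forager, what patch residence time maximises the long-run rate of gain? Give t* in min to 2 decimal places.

21.66 min

Maximise g(t)/(T+t): set derivative to zero → g'(t)(T+t) = g(t).
g'(t) = 86.1·9.2/(t + 9.2)². Setting 86.1·9.2/(t+9.2)² = 86.1t/[(t+9.2)(51+t)] gives 9.2(51+t) = t(t+9.2), so t² = 9.2×51 = 469.2.
t* = √469.2 = 21.66 min.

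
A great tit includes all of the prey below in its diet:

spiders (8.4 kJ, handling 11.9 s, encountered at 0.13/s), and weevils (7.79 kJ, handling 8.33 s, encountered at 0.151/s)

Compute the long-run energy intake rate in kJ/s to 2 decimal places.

0.60 kJ/s

R = Σλ_iE_i / (1 + Σλ_ih_i)
Numerator: 0.13×8.4 + 0.151×7.79 = 2.268
Denominator: 1 + 0.13×11.9 + 0.151×8.33 = 3.805
R = 2.268/3.805 = 0.5962 kJ/s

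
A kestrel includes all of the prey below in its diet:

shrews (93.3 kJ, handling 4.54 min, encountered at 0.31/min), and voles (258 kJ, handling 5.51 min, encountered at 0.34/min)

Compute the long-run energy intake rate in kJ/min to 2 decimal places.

R = (0.31×93.3 + 0.34×258) / (1 + 0.31×4.54 + 0.34×5.51) = 116.6/4.281 = 27.25 kJ/min.

27.25 kJ/min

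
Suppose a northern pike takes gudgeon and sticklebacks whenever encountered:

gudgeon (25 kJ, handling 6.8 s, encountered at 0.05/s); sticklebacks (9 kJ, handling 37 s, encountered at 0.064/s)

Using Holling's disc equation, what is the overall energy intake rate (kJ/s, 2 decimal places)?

0.49 kJ/s

R = (0.05×25 + 0.064×9) / (1 + 0.05×6.8 + 0.064×37) = 1.826/3.708 = 0.4924 kJ/s.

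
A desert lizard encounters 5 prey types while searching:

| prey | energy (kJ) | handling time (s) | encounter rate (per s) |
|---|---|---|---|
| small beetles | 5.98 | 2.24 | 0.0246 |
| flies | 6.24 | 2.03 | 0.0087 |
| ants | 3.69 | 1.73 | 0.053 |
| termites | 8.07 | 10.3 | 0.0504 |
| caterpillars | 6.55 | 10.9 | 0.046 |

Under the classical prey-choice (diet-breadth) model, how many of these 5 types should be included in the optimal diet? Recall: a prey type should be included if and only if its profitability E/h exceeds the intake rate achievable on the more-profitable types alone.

5

Rank by E/h (kJ/s): flies 3.07, small beetles 2.67, ants 2.13, termites 0.783, caterpillars 0.601. Include each in turn until the next type's E/h falls below the running intake rate.
Rate on top 1: 0.05335. small beetles: 2.67 > 0.05335 → include.
Rate on top 2: 0.1877. ants: 2.13 > 0.1877 → include.
Rate on top 3: 0.3409. termites: 0.783 > 0.3409 → include.
Rate on top 4: 0.4774. caterpillars: 0.601 > 0.4774 → include.
Optimal diet: flies, small beetles, ants, termites, caterpillars — 5 of 5 types.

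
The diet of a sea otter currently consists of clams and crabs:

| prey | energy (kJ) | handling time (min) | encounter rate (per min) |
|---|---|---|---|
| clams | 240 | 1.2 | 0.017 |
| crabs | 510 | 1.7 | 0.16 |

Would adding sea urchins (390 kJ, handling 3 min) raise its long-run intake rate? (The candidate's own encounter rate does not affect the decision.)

Yes

On clams and crabs alone, R = ΣλE/(1+Σλh) = 85.68/1.292 = 66.3 kJ/min.
sea urchins: E/h = 390/3 = 130 kJ/min.
130 > 66.3, so adding sea urchins raises the average — include it.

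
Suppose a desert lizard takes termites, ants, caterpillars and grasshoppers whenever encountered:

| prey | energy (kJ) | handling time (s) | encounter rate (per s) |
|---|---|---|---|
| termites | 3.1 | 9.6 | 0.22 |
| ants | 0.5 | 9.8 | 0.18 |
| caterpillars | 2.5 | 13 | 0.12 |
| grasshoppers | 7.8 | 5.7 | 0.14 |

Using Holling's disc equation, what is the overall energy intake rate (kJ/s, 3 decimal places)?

0.299 kJ/s

R = Σλ_iE_i / (1 + Σλ_ih_i)
Numerator: 0.22×3.1 + 0.18×0.5 + 0.12×2.5 + 0.14×7.8 = 2.164
Denominator: 1 + 0.22×9.6 + 0.18×9.8 + 0.12×13 + 0.14×5.7 = 7.234
R = 2.164/7.234 = 0.2991 kJ/s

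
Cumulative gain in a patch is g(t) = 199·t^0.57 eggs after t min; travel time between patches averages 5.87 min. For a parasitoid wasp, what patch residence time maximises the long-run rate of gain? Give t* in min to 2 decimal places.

Optimal t* satisfies g'(t*) = g(t*)/(T + t*).
g'(t) = 0.57·199·t^-0.43. Setting 0.57·199·t^-0.43 = 199·t^0.57/(5.87+t) gives 0.57(5.87+t) = t, so 0.43·t = 0.57×5.87.
t* = 0.57×5.87/0.43 = 7.781 min.

7.78 min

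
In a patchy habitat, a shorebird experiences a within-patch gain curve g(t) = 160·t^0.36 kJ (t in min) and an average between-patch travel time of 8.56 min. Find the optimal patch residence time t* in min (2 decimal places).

Optimal t* satisfies g'(t*) = g(t*)/(T + t*).
g'(t) = 0.36·160·t^-0.64. Setting 0.36·160·t^-0.64 = 160·t^0.36/(8.56+t) gives 0.36(8.56+t) = t, so 0.64·t = 0.36×8.56.
t* = 0.36×8.56/0.64 = 4.815 min.

4.81 min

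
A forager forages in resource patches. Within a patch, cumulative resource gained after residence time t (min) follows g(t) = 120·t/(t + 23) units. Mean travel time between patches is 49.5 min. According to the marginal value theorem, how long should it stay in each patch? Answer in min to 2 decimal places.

Optimal t* satisfies g'(t*) = g(t*)/(T + t*).
g'(t) = 120·23/(t + 23)². Setting 120·23/(t+23)² = 120t/[(t+23)(49.5+t)] gives 23(49.5+t) = t(t+23), so t² = 23×49.5 = 1138.
t* = √1138 = 33.74 min.

33.74 min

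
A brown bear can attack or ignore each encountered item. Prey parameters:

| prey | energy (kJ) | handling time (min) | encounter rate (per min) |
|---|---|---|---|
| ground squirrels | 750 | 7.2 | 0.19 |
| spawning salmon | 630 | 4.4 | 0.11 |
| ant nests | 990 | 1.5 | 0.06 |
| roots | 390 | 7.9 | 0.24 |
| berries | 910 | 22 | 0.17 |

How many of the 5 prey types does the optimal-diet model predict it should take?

3

Profitabilities (E/h, kJ/min): ant nests 660, spawning salmon 143, ground squirrels 104, roots 49.4, berries 41.4. Add prey in this order while the next type's profitability exceeds the intake rate on those already taken.
Rate on top 1: 54.5. spawning salmon: 143 > 54.5 → include.
Rate on top 2: 81.77. ground squirrels: 104 > 81.77 → include.
Rate on top 3: 92.18. roots: 49.4 < 92.18 → exclude; stop.
Optimal diet: ant nests, spawning salmon, ground squirrels — 3 of 5 types.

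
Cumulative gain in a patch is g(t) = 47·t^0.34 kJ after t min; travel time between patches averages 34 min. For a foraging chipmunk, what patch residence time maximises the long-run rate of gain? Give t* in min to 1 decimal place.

17.5 min

Optimal t* satisfies g'(t*) = g(t*)/(T + t*).
g'(t) = 0.34·47·t^-0.66. Setting 0.34·47·t^-0.66 = 47·t^0.34/(34+t) gives 0.34(34+t) = t, so 0.66·t = 0.34×34.
t* = 0.34×34/0.66 = 17.52 min.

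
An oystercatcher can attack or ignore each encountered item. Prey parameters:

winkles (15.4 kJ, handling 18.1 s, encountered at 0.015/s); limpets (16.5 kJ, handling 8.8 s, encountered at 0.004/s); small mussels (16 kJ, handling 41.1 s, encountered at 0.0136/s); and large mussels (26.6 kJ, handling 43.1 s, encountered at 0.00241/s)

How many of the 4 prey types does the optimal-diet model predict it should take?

E/h in descending order: limpets 1.87, winkles 0.851, large mussels 0.617, small mussels 0.389 kJ/s. The optimal diet is the largest prefix of this list for which every included type satisfies E_i/h_i > R on the types above it.
Rate on top 1: 0.06376. winkles: 0.851 > 0.06376 → include.
Rate on top 2: 0.2273. large mussels: 0.617 > 0.2273 → include.
Rate on top 3: 0.256. small mussels: 0.389 > 0.256 → include.
Optimal diet: limpets, winkles, large mussels, small mussels — 4 of 4 types.

4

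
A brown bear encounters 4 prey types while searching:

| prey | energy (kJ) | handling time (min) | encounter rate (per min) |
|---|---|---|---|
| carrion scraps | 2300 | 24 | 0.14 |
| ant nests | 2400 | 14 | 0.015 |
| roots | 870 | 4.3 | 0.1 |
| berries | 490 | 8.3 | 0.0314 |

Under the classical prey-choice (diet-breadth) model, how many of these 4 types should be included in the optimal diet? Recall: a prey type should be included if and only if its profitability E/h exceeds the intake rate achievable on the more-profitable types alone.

Profitabilities (E/h, kJ/min): roots 202, ant nests 171, carrion scraps 95.8, berries 59. Add prey in this order while the next type's profitability exceeds the intake rate on those already taken.
Rate on top 1: 60.84. ant nests: 171 > 60.84 → include.
Rate on top 2: 75. carrion scraps: 95.8 > 75 → include.
Rate on top 3: 89. berries: 59 < 89 → exclude; stop.
Optimal diet: roots, ant nests, carrion scraps — 3 of 4 types.

3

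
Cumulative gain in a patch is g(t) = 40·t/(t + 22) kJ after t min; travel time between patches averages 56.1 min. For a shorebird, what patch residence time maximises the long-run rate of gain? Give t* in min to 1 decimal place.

By the marginal value theorem, leave when the instantaneous gain rate g'(t) equals the habitat-wide average g(t)/(T + t).
g'(t) = 40·22/(t + 22)². Setting 40·22/(t+22)² = 40t/[(t+22)(56.1+t)] gives 22(56.1+t) = t(t+22), so t² = 22×56.1 = 1234.
t* = √1234 = 35.13 min.

35.1 min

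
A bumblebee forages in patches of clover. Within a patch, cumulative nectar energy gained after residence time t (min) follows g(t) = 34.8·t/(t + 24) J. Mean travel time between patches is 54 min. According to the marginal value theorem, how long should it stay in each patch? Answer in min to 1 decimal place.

36.0 min

Optimal t* satisfies g'(t*) = g(t*)/(T + t*).
g'(t) = 34.8·24/(t + 24)². Setting 34.8·24/(t+24)² = 34.8t/[(t+24)(54+t)] gives 24(54+t) = t(t+24), so t² = 24×54 = 1296.
t* = √1296 = 36 min.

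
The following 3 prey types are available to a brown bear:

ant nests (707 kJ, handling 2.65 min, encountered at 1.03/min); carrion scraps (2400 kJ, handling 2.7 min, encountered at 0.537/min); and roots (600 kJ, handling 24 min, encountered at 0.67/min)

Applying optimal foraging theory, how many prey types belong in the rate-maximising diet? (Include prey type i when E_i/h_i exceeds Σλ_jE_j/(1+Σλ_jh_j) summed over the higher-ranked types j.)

E/h in descending order: carrion scraps 889, ant nests 267, roots 25 kJ/min. The optimal diet is the largest prefix of this list for which every included type satisfies E_i/h_i > R on the types above it.
Rate on top 1: 526.1. ant nests: 267 < 526.1 → exclude; stop.
Optimal diet: carrion scraps — 1 of 3 types.

1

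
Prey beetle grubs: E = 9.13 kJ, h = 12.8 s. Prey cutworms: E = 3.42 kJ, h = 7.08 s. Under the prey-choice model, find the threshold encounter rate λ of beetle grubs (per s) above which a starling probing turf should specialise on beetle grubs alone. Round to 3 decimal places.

0.164 per s

At the threshold, the rate on beetle grubs alone equals the profitability of cutworms: λ·9.13/(1 + λ·12.8) = 3.42/7.08 = 0.4831.
Rearranging, λ(9.13 − 0.4831×12.8) = 0.4831, so λ = 0.4831/2.947 = 0.1639 per s.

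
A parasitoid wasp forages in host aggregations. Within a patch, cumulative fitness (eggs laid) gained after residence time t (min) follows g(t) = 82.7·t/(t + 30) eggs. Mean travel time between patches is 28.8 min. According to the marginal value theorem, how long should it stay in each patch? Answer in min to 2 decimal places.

Maximise g(t)/(T+t): set derivative to zero → g'(t)(T+t) = g(t).
g'(t) = 82.7·30/(t + 30)². Setting 82.7·30/(t+30)² = 82.7t/[(t+30)(28.8+t)] gives 30(28.8+t) = t(t+30), so t² = 30×28.8 = 864.
t* = √864 = 29.39 min.

29.39 min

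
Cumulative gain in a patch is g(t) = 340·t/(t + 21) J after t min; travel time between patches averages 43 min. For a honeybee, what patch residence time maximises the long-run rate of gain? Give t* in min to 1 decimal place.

30.0 min

Optimal t* satisfies g'(t*) = g(t*)/(T + t*).
g'(t) = 340·21/(t + 21)². Setting 340·21/(t+21)² = 340t/[(t+21)(43+t)] gives 21(43+t) = t(t+21), so t² = 21×43 = 903.
t* = √903 = 30.05 min.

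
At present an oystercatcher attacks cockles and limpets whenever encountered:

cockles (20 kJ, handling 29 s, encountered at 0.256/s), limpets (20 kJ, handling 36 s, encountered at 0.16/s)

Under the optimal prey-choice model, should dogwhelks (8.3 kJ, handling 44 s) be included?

No

Current rate: (0.256×20 + 0.16×20)/(1 + 0.256×29 + 0.16×36) = 0.5866 kJ/s.
Profitability of dogwhelks: 8.3/44 = 0.1886 kJ/s.
Since 0.1886 < R, time spent handling dogwhelks is better spent searching.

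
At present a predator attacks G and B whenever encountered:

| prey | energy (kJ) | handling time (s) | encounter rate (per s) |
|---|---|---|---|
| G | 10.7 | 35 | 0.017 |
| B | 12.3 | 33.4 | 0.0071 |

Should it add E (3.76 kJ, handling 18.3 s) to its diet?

Intake rate on the current diet: R = (0.017×10.7 + 0.0071×12.3) / (1 + 0.017×35 + 0.0071×33.4) = 0.2692/1.832 = 0.1469 kJ/s.
Profitability of E: 3.76/18.3 = 0.2055 kJ/s.
Since 0.2055 > R, including E increases the long-run rate.

Yes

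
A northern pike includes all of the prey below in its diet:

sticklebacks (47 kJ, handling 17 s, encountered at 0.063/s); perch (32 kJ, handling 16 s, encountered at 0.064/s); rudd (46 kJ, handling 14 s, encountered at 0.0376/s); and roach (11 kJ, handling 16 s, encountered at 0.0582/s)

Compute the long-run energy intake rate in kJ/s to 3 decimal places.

1.621 kJ/s

R = (0.063×47 + 0.064×32 + 0.0376×46 + 0.0582×11) / (1 + 0.063×17 + 0.064×16 + 0.0376×14 + 0.0582×16) = 7.379/4.553 = 1.621 kJ/s.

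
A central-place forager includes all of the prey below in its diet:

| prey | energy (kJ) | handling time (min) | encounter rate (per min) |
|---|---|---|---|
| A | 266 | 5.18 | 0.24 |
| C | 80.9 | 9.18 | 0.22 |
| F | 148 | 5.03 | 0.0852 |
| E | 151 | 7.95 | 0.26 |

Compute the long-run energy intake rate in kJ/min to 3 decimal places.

19.754 kJ/min

R = Σλ_iE_i / (1 + Σλ_ih_i)
Numerator: 0.24×266 + 0.22×80.9 + 0.0852×148 + 0.26×151 = 133.5
Denominator: 1 + 0.24×5.18 + 0.22×9.18 + 0.0852×5.03 + 0.26×7.95 = 6.758
R = 133.5/6.758 = 19.75 kJ/min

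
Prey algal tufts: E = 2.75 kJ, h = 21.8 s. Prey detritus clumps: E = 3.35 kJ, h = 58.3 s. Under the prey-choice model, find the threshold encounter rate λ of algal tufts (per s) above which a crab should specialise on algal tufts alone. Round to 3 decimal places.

0.038 per s

At the threshold, the rate on algal tufts alone equals the profitability of detritus clumps: λ·2.75/(1 + λ·21.8) = 3.35/58.3 = 0.05746.
Rearranging, λ(2.75 − 0.05746×21.8) = 0.05746, so λ = 0.05746/1.497 = 0.03838 per s.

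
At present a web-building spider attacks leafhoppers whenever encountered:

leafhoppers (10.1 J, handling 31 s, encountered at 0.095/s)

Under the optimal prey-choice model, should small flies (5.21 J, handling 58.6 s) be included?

Intake rate on the current diet: R = (0.095×10.1) / (1 + 0.095×31) = 0.9595/3.945 = 0.2432 J/s.
small flies: E/h = 5.21/58.6 = 0.08891 J/s.
0.08891 < 0.2432, so adding small flies would lower the average — exclude it.

No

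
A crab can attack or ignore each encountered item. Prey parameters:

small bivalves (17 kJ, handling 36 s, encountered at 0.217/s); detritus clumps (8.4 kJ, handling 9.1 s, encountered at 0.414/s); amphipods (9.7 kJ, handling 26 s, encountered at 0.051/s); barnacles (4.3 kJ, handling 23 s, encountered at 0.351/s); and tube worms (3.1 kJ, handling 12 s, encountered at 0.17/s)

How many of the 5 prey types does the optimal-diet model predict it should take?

Profitabilities (E/h, kJ/s): detritus clumps 0.923, small bivalves 0.472, amphipods 0.373, tube worms 0.258, barnacles 0.187. Add prey in this order while the next type's profitability exceeds the intake rate on those already taken.
Rate on top 1: 0.7295. small bivalves: 0.472 < 0.7295 → exclude; stop.
Optimal diet: detritus clumps — 1 of 5 types.

1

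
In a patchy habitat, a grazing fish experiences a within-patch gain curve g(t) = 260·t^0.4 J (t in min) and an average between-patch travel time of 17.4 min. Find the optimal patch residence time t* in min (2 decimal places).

11.60 min

By the marginal value theorem, leave when the instantaneous gain rate g'(t) equals the habitat-wide average g(t)/(T + t).
g'(t) = 0.4·260·t^-0.6. Setting 0.4·260·t^-0.6 = 260·t^0.4/(17.4+t) gives 0.4(17.4+t) = t, so 0.60·t = 0.4×17.4.
t* = 0.4×17.4/0.60 = 11.6 min.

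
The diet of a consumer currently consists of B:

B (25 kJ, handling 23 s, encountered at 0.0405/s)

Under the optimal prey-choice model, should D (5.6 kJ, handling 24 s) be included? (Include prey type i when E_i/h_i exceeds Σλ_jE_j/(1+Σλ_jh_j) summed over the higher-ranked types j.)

No

Current rate: (0.0405×25)/(1 + 0.0405×23) = 0.5242 kJ/s.
D: E/h = 5.6/24 = 0.2333 kJ/s.
Since 0.2333 < R, time spent handling D is better spent searching.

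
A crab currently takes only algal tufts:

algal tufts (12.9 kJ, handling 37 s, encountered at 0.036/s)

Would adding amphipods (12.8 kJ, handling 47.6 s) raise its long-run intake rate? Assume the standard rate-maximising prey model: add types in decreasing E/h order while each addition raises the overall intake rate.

Yes

Intake rate on the current diet: R = (0.036×12.9) / (1 + 0.036×37) = 0.4644/2.332 = 0.1991 kJ/s.
amphipods: E/h = 12.8/47.6 = 0.2689 kJ/s.
Since 0.2689 > R, including amphipods increases the long-run rate.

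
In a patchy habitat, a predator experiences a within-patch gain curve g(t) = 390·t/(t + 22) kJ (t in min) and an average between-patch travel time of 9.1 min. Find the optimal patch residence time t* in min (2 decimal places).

By the marginal value theorem, leave when the instantaneous gain rate g'(t) equals the habitat-wide average g(t)/(T + t).
g'(t) = 390·22/(t + 22)². Setting 390·22/(t+22)² = 390t/[(t+22)(9.1+t)] gives 22(9.1+t) = t(t+22), so t² = 22×9.1 = 200.2.
t* = √200.2 = 14.15 min.

14.15 min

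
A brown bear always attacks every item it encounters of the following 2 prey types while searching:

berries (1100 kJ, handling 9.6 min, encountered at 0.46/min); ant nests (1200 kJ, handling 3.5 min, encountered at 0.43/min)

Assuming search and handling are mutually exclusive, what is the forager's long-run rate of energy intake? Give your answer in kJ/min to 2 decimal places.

147.67 kJ/min

Energy encountered per unit search time: 0.46×1100 + 0.43×1200 = 1022 kJ/min.
Handling time per unit search time: 0.46×9.6 + 0.43×3.5 = 5.921.
Rate = 1022/(1 + 5.921) = 147.7 kJ/min.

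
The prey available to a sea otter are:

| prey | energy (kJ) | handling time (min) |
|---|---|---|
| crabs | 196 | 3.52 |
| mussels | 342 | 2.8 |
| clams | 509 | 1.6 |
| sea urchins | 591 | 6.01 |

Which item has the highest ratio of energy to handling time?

Profitability E/h (kJ/min): crabs = 196/3.52 = 55.7, mussels = 342/2.8 = 122, clams = 509/1.6 = 318, sea urchins = 591/6.01 = 98.3.
Ranked: clams > mussels > sea urchins > crabs.

clams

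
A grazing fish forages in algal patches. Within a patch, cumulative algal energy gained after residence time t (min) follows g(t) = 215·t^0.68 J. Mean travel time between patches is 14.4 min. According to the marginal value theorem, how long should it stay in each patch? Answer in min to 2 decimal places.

By the marginal value theorem, leave when the instantaneous gain rate g'(t) equals the habitat-wide average g(t)/(T + t).
g'(t) = 0.68·215·t^-0.32. Setting 0.68·215·t^-0.32 = 215·t^0.68/(14.4+t) gives 0.68(14.4+t) = t, so 0.32·t = 0.68×14.4.
t* = 0.68×14.4/0.32 = 30.6 min.

30.60 min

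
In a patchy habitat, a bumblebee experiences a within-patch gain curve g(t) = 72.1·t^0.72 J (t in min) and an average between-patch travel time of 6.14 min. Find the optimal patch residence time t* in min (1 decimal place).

15.8 min

By the marginal value theorem, leave when the instantaneous gain rate g'(t) equals the habitat-wide average g(t)/(T + t).
g'(t) = 0.72·72.1·t^-0.28. Setting 0.72·72.1·t^-0.28 = 72.1·t^0.72/(6.14+t) gives 0.72(6.14+t) = t, so 0.28·t = 0.72×6.14.
t* = 0.72×6.14/0.28 = 15.79 min.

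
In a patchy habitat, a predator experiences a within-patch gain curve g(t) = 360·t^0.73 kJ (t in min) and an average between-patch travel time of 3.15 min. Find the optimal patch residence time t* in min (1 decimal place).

8.5 min

Maximise g(t)/(T+t): set derivative to zero → g'(t)(T+t) = g(t).
g'(t) = 0.73·360·t^-0.27. Setting 0.73·360·t^-0.27 = 360·t^0.73/(3.15+t) gives 0.73(3.15+t) = t, so 0.27·t = 0.73×3.15.
t* = 0.73×3.15/0.27 = 8.517 min.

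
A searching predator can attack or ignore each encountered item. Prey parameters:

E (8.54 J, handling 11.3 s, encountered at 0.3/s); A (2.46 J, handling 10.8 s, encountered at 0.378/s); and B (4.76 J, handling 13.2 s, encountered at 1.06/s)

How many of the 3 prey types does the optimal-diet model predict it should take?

1

Profitabilities (E/h, J/s): E 0.756, B 0.361, A 0.228. Add prey in this order while the next type's profitability exceeds the intake rate on those already taken.
Rate on top 1: 0.5836. B: 0.361 < 0.5836 → exclude; stop.
Optimal diet: E — 1 of 3 types.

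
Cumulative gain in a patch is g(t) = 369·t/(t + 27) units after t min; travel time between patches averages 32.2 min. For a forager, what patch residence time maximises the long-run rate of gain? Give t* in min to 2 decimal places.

29.49 min

Maximise g(t)/(T+t): set derivative to zero → g'(t)(T+t) = g(t).
g'(t) = 369·27/(t + 27)². Setting 369·27/(t+27)² = 369t/[(t+27)(32.2+t)] gives 27(32.2+t) = t(t+27), so t² = 27×32.2 = 869.4.
t* = √869.4 = 29.49 min.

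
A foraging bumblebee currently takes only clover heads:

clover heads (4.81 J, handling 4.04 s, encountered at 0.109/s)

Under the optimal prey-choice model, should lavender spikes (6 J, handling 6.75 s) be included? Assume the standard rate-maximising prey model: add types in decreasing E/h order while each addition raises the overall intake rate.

Intake rate on the current diet: R = (0.109×4.81) / (1 + 0.109×4.04) = 0.5243/1.44 = 0.364 J/s.
Profitability of lavender spikes: 6/6.75 = 0.8889 J/s.
0.8889 > 0.364, so adding lavender spikes raises the average — include it.

Yes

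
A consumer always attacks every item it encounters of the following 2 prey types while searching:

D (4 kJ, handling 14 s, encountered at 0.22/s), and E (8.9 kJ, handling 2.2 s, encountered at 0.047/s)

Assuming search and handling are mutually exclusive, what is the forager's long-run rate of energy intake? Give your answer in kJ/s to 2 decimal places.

R = Σλ_iE_i / (1 + Σλ_ih_i)
Numerator: 0.22×4 + 0.047×8.9 = 1.298
Denominator: 1 + 0.22×14 + 0.047×2.2 = 4.183
R = 1.298/4.183 = 0.3103 kJ/s

0.31 kJ/s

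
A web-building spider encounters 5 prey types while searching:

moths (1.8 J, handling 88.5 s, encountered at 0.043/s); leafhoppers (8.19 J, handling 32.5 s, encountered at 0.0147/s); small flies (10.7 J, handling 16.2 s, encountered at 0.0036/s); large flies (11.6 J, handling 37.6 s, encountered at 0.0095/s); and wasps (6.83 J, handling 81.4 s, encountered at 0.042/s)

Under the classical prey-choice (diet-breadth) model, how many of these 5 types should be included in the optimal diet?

Profitabilities (E/h, J/s): small flies 0.66, large flies 0.309, leafhoppers 0.252, wasps 0.0839, moths 0.0203. Add prey in this order while the next type's profitability exceeds the intake rate on those already taken.
Rate on top 1: 0.0364. large flies: 0.309 > 0.0364 → include.
Rate on top 2: 0.1051. leafhoppers: 0.252 > 0.1051 → include.
Rate on top 3: 0.1421. wasps: 0.0839 < 0.1421 → exclude; stop.
Optimal diet: small flies, large flies, leafhoppers — 3 of 5 types.

3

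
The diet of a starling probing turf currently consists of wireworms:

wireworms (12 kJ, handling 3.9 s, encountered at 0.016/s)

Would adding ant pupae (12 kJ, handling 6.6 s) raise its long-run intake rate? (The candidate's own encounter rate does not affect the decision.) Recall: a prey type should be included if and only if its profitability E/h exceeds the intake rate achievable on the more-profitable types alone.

On wireworms alone, R = ΣλE/(1+Σλh) = 0.192/1.062 = 0.1807 kJ/s.
ant pupae: E/h = 12/6.6 = 1.818 kJ/s.
Since 1.818 > R, including ant pupae increases the long-run rate.

Yes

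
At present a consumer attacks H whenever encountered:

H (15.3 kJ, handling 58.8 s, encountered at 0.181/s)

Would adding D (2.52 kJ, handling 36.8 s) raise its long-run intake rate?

No

On H alone, R = ΣλE/(1+Σλh) = 2.769/11.64 = 0.2379 kJ/s.
D: E/h = 2.52/36.8 = 0.06848 kJ/s.
0.06848 < 0.2379, so adding D would lower the average — exclude it.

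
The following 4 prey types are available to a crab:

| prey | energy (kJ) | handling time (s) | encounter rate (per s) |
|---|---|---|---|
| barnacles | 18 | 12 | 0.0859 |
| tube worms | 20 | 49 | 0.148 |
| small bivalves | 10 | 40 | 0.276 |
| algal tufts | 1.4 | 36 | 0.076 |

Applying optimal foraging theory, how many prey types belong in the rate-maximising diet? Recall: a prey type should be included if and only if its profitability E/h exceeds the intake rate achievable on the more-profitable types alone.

E/h in descending order: barnacles 1.5, tube worms 0.408, small bivalves 0.25, algal tufts 0.0389 kJ/s. The optimal diet is the largest prefix of this list for which every included type satisfies E_i/h_i > R on the types above it.
Rate on top 1: 0.7614. tube worms: 0.408 < 0.7614 → exclude; stop.
Optimal diet: barnacles — 1 of 4 types.

1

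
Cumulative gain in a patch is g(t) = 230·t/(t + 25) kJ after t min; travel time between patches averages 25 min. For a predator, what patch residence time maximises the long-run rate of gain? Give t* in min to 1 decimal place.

By the marginal value theorem, leave when the instantaneous gain rate g'(t) equals the habitat-wide average g(t)/(T + t).
g'(t) = 230·25/(t + 25)². Setting 230·25/(t+25)² = 230t/[(t+25)(25+t)] gives 25(25+t) = t(t+25), so t² = 25×25 = 625.
t* = √625 = 25 min.

25.0 min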